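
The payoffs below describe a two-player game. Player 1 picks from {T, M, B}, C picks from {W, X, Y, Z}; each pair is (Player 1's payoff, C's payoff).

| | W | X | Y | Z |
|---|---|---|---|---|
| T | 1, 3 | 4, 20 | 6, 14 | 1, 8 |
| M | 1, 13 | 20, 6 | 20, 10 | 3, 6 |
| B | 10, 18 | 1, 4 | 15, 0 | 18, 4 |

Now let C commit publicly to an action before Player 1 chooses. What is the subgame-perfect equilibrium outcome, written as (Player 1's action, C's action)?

Backward induction with C moving first.
- W: BR = B, leader payoff 18.
- X: BR = M, leader payoff 6.
- Y: BR = M, leader payoff 10.
- Z: BR = B, leader payoff 4.
Among 18, 6, 10, 4, the best is 18 at W. Subgame-perfect outcome: (B, W) with payoffs (10, 18).

(B, W)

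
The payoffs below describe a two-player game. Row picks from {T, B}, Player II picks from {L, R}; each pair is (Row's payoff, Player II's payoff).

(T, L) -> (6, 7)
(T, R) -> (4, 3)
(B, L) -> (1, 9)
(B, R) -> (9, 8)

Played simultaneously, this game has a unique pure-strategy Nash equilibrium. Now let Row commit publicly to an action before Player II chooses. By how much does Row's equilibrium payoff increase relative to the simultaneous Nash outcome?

0

Solve by backward induction (Row leads).
- T: Player II compares 7, 3 and picks L; Row would get 6.
- B: Player II compares 9, 8 and picks L; Row would get 1.
Row's induced payoffs are 6, 1, so Row commits to T. Subgame-perfect outcome: (T, L) with payoffs (6, 7).
Under simultaneous play:
Row's best replies: L→T; R→B.
Player II's best replies: T→L; B→L.
Only (T, L) has each player best-responding; Nash payoffs (6, 7).
Row's commitment gain: 6 − 6 = 0.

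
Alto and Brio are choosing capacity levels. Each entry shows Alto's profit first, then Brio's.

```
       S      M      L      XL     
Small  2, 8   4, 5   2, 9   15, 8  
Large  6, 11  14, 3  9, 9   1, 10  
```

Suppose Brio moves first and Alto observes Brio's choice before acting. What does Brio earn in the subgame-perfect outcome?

11

Solve by backward induction (Brio leads).
- S: BR = Large, leader payoff 11.
- M: BR = Large, leader payoff 3.
- L: BR = Large, leader payoff 9.
- XL: BR = Small, leader payoff 8.
Brio's induced payoffs are 11, 3, 9, 8, so Brio commits to S. Subgame-perfect outcome: (Large, S) with payoffs (6, 11).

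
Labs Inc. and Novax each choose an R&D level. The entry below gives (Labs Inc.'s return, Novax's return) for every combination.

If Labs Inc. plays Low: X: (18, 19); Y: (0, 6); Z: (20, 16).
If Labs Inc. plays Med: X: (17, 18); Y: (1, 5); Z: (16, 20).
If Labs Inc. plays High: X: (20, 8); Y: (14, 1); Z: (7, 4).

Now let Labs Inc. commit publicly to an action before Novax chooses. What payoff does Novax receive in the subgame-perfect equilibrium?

Solve by backward induction (Labs Inc. leads).
- Low → Novax plays X (best of 19, 6, 16); Labs Inc. gets 18.
- Med → Novax plays Z (best of 18, 5, 20); Labs Inc. gets 16.
- High → Novax plays X (best of 8, 1, 4); Labs Inc. gets 20.
Among 18, 16, 20, the best is 20 at High. Subgame-perfect outcome: (High, X) with payoffs (20, 8).

8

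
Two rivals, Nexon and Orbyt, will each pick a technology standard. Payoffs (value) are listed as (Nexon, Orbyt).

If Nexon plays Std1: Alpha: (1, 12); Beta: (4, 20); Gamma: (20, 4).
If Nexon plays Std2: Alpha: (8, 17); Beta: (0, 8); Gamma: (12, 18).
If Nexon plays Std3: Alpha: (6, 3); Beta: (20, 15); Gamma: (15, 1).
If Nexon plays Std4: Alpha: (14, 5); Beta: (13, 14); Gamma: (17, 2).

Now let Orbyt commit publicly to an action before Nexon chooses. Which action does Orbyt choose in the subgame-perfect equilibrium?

Beta

Solve by backward induction (Orbyt leads).
- Alpha: Nexon compares 1, 8, 6, 14 and picks Std4; Orbyt would get 5.
- Beta: Nexon compares 4, 0, 20, 13 and picks Std3; Orbyt would get 15.
- Gamma: Nexon compares 20, 12, 15, 17 and picks Std1; Orbyt would get 4.
Among 5, 15, 4, the best is 15 at Beta. Subgame-perfect outcome: (Std3, Beta) with payoffs (20, 15).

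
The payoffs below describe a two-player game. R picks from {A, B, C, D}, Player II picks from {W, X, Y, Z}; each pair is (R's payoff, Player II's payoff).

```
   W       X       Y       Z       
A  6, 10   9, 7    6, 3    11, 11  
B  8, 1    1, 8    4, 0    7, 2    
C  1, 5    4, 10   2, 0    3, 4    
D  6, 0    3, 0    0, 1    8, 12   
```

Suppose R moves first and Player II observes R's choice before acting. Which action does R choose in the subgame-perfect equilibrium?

A

Work backward from Player II's decision.
- A: Player II compares 10, 7, 3, 11 and picks Z; R would get 11.
- B: Player II compares 1, 8, 0, 2 and picks X; R would get 1.
- C: Player II compares 5, 10, 0, 4 and picks X; R would get 4.
- D: Player II compares 0, 0, 1, 12 and picks Z; R would get 8.
R's induced payoffs are 11, 1, 4, 8, so R commits to A. Subgame-perfect outcome: (A, Z) with payoffs (11, 11).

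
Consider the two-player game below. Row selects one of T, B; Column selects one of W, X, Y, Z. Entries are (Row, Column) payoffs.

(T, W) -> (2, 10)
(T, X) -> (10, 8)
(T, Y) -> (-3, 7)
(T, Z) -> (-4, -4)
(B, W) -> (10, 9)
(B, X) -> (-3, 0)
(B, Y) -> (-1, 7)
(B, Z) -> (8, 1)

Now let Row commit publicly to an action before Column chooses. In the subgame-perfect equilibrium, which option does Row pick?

Column best-responds to each possible Row move:
- T: BR = W, leader payoff 2.
- B: BR = W, leader payoff 10.
Among 2, 10, the best is 10 at B. Subgame-perfect outcome: (B, W) with payoffs (10, 9).

B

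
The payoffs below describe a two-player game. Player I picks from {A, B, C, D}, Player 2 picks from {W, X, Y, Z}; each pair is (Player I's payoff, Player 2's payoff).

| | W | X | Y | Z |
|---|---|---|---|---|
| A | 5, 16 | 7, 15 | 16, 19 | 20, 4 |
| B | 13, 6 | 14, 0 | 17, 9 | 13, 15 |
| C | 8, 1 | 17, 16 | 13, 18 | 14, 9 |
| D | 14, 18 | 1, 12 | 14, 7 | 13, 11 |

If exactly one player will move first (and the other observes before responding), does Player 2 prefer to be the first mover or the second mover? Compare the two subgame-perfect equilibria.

If Player I leads: Player 2's best replies are A→Y, B→Z, C→Y, D→W; Player I's induced payoffs 16, 13, 13, 14; outcome (A, Y), payoffs (16, 19).
If Player 2 leads: Player I's best replies are W→D, X→C, Y→B, Z→A; Player 2's induced payoffs 18, 16, 9, 4; outcome (D, W), payoffs (14, 18).
Player 2 gets 18 moving first and 19 moving second, so Player 2 prefers to move second.

second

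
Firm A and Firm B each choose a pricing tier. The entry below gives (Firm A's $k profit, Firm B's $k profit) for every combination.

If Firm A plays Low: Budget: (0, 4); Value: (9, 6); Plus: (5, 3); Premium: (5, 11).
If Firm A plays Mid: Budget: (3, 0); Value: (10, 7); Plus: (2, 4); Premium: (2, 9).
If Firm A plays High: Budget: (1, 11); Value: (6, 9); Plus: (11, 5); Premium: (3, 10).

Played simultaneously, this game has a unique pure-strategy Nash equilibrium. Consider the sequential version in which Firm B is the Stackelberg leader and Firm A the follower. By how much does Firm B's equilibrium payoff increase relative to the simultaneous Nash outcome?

0

Firm A best-responds to each possible Firm B move:
- Budget: BR = Mid, leader payoff 0.
- Value: BR = Mid, leader payoff 7.
- Plus: BR = High, leader payoff 5.
- Premium: BR = Low, leader payoff 11.
Among 0, 7, 5, 11, the best is 11 at Premium. Subgame-perfect outcome: (Low, Premium) with payoffs (5, 11).
Now find the simultaneous Nash equilibrium.
Firm A's best replies: Budget→Mid; Value→Mid; Plus→High; Premium→Low.
Firm B's best replies: Low→Premium; Mid→Premium; High→Budget.
The unique mutual best reply is (Low, Premium), giving (5, 11).
Firm B's commitment gain: 11 − 11 = 0.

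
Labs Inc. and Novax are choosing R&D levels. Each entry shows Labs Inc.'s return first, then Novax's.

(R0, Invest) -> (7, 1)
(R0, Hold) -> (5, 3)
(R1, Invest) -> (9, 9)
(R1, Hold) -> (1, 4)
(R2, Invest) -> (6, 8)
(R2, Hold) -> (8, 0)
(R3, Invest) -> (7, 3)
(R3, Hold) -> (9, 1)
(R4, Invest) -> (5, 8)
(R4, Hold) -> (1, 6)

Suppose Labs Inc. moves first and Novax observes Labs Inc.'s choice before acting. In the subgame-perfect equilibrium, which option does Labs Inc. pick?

Work backward from Novax's decision.
- R0: Novax compares 1, 3 and picks Hold; Labs Inc. would get 5.
- R1: Novax compares 9, 4 and picks Invest; Labs Inc. would get 9.
- R2: Novax compares 8, 0 and picks Invest; Labs Inc. would get 6.
- R3: Novax compares 3, 1 and picks Invest; Labs Inc. would get 7.
- R4: Novax compares 8, 6 and picks Invest; Labs Inc. would get 5.
Among 5, 9, 6, 7, 5, the best is 9 at R1. Subgame-perfect outcome: (R1, Invest) with payoffs (9, 9).

R1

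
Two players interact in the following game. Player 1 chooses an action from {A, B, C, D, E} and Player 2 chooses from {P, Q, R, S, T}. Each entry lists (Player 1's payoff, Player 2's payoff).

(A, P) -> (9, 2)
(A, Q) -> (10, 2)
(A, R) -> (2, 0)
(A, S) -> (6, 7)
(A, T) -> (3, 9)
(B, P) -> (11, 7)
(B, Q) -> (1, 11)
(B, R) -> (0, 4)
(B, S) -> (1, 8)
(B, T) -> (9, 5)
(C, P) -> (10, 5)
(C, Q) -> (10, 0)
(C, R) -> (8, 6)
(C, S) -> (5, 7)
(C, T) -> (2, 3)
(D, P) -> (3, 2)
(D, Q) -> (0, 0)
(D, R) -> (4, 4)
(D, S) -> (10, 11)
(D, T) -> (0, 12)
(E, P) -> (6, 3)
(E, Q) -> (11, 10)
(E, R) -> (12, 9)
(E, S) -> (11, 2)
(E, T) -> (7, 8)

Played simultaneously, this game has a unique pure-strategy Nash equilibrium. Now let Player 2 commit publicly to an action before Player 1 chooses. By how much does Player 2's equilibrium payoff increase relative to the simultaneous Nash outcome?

Player 1 best-responds to each possible Player 2 move:
- P: Player 1 compares 9, 11, 10, 3, 6 and picks B; Player 2 would get 7.
- Q: Player 1 compares 10, 1, 10, 0, 11 and picks E; Player 2 would get 10.
- R: Player 1 compares 2, 0, 8, 4, 12 and picks E; Player 2 would get 9.
- S: Player 1 compares 6, 1, 5, 10, 11 and picks E; Player 2 would get 2.
- T: Player 1 compares 3, 9, 2, 0, 7 and picks B; Player 2 would get 5.
Among 7, 10, 9, 2, 5, the best is 10 at Q. Subgame-perfect outcome: (E, Q) with payoffs (11, 10).
Now find the simultaneous Nash equilibrium.
Player 1's best replies: P→B; Q→E; R→E; S→E; T→B.
Player 2's best replies: A→T; B→Q; C→S; D→T; E→Q.
Only (E, Q) has each player best-responding; Nash payoffs (11, 10).
Player 2's commitment gain: 10 − 10 = 0.

0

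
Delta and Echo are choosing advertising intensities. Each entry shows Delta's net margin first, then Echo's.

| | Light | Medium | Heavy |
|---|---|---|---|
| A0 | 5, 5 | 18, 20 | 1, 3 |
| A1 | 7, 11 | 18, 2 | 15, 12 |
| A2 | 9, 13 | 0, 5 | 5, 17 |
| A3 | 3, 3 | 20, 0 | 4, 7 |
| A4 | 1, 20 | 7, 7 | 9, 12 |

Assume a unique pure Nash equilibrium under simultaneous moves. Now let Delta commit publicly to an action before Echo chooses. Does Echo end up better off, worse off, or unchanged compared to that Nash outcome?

Work backward from Echo's decision.
- A0: BR = Medium, leader payoff 18.
- A1: BR = Heavy, leader payoff 15.
- A2: BR = Heavy, leader payoff 5.
- A3: BR = Heavy, leader payoff 4.
- A4: BR = Light, leader payoff 1.
Delta's induced payoffs are 18, 15, 5, 4, 1, so Delta commits to A0. Subgame-perfect outcome: (A0, Medium) with payoffs (18, 20).
For the simultaneous game, intersect best replies.
Delta's best replies: Light→A2; Medium→A3; Heavy→A1.
Echo's best replies: A0→Medium; A1→Heavy; A2→Heavy; A3→Heavy; A4→Light.
The unique mutual best reply is (A1, Heavy), giving (15, 12).
Echo earns 20 sequentially versus 12 at the Nash outcome: better off.

better off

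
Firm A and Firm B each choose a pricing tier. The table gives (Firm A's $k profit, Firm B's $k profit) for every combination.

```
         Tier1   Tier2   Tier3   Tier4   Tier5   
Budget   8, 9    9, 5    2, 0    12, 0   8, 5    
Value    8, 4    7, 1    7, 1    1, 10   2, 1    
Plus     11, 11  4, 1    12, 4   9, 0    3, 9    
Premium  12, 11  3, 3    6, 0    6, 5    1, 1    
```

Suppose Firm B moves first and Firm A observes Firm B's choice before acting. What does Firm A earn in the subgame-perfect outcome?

12

Work backward from Firm A's decision.
- Tier1: Firm A compares 8, 8, 11, 12 and picks Premium; Firm B would get 11.
- Tier2: Firm A compares 9, 7, 4, 3 and picks Budget; Firm B would get 5.
- Tier3: Firm A compares 2, 7, 12, 6 and picks Plus; Firm B would get 4.
- Tier4: Firm A compares 12, 1, 9, 6 and picks Budget; Firm B would get 0.
- Tier5: Firm A compares 8, 2, 3, 1 and picks Budget; Firm B would get 5.
Among 11, 5, 4, 0, 5, the best is 11 at Tier1. Subgame-perfect outcome: (Premium, Tier1) with payoffs (12, 11).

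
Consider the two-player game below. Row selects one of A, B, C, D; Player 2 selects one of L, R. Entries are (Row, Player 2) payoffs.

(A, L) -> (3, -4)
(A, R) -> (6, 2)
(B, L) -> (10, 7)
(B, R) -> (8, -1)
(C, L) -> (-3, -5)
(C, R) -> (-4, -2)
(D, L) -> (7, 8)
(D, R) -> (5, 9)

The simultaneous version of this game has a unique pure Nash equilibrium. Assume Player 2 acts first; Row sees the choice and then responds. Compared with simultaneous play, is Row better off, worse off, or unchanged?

Solve by backward induction (Player 2 leads).
- L: BR = B, leader payoff 7.
- R: BR = B, leader payoff -1.
Among 7, -1, the best is 7 at L. Subgame-perfect outcome: (B, L) with payoffs (10, 7).
Under simultaneous play:
Row's best replies: L→B; R→B.
Player 2's best replies: A→R; B→L; C→R; D→R.
The unique mutual best reply is (B, L), giving (10, 7).
Row earns 10 sequentially versus 10 at the Nash outcome: unchanged.

unchanged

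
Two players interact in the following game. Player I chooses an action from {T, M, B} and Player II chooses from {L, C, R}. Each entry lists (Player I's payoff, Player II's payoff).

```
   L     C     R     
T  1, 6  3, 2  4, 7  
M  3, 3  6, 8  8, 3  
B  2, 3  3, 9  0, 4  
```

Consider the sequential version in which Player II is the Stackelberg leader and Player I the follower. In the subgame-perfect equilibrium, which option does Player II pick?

C

Work backward from Player I's decision.
- L → Player I plays M (best of 1, 3, 2); Player II gets 3.
- C → Player I plays M (best of 3, 6, 3); Player II gets 8.
- R → Player I plays M (best of 4, 8, 0); Player II gets 3.
Maximizing over 3, 8, 3, Player II chooses C. Subgame-perfect outcome: (M, C) with payoffs (6, 8).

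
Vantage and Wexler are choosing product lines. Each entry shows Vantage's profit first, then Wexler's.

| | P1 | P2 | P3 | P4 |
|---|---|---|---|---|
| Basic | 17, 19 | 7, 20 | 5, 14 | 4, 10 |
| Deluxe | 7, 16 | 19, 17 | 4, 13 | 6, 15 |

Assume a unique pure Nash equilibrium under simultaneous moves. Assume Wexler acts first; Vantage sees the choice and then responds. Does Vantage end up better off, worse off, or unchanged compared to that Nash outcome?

Backward induction with Wexler moving first.
- P1 → Vantage plays Basic (best of 17, 7); Wexler gets 19.
- P2 → Vantage plays Deluxe (best of 7, 19); Wexler gets 17.
- P3 → Vantage plays Basic (best of 5, 4); Wexler gets 14.
- P4 → Vantage plays Deluxe (best of 4, 6); Wexler gets 15.
Among 19, 17, 14, 15, the best is 19 at P1. Subgame-perfect outcome: (Basic, P1) with payoffs (17, 19).
Now find the simultaneous Nash equilibrium.
Vantage's best replies: P1→Basic; P2→Deluxe; P3→Basic; P4→Deluxe.
Wexler's best replies: Basic→P2; Deluxe→P2.
The unique mutual best reply is (Deluxe, P2), giving (19, 17).
Vantage earns 17 sequentially versus 19 at the Nash outcome: worse off.

worse off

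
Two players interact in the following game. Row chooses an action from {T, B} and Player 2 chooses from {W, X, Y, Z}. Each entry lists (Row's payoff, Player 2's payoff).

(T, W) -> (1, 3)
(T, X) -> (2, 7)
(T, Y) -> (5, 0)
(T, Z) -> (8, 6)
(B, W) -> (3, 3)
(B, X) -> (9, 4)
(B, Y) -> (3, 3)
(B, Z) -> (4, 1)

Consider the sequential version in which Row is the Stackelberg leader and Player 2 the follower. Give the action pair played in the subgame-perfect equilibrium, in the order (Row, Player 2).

(B, X)

Work backward from Player 2's decision.
- T → Player 2 plays X (best of 3, 7, 0, 6); Row gets 2.
- B → Player 2 plays X (best of 3, 4, 3, 1); Row gets 9.
Row's induced payoffs are 2, 9, so Row commits to B. Subgame-perfect outcome: (B, X) with payoffs (9, 4).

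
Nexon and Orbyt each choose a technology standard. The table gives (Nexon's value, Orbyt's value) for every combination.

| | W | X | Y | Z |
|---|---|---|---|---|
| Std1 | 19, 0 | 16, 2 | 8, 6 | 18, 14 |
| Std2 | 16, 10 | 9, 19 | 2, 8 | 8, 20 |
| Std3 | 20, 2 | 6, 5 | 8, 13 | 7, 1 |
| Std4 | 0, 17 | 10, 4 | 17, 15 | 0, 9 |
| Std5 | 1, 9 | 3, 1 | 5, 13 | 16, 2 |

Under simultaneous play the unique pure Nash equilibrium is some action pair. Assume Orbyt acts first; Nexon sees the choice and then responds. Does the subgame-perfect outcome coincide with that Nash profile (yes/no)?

no

Solve by backward induction (Orbyt leads).
- W: BR = Std3, leader payoff 2.
- X: BR = Std1, leader payoff 2.
- Y: BR = Std4, leader payoff 15.
- Z: BR = Std1, leader payoff 14.
Orbyt's induced payoffs are 2, 2, 15, 14, so Orbyt commits to Y. Subgame-perfect outcome: (Std4, Y) with payoffs (17, 15).
Now find the simultaneous Nash equilibrium.
Nexon's best replies: W→Std3; X→Std1; Y→Std4; Z→Std1.
Orbyt's best replies: Std1→Z; Std2→Z; Std3→Y; Std4→W; Std5→Y.
The unique mutual best reply is (Std1, Z), giving (18, 14).
Sequential outcome (Std4, Y) differs from the Nash profile (Std1, Z).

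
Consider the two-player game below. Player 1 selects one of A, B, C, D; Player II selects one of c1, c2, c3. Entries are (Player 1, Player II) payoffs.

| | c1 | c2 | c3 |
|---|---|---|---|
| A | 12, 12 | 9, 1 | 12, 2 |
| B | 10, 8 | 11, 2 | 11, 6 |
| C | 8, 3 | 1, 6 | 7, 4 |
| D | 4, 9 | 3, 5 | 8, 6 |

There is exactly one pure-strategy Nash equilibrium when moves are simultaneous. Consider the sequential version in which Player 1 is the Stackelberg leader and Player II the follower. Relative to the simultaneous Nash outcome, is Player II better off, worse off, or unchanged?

Player II best-responds to each possible Player 1 move:
- A → Player II plays c1 (best of 12, 1, 2); Player 1 gets 12.
- B → Player II plays c1 (best of 8, 2, 6); Player 1 gets 10.
- C → Player II plays c2 (best of 3, 6, 4); Player 1 gets 1.
- D → Player II plays c1 (best of 9, 5, 6); Player 1 gets 4.
Among 12, 10, 1, 4, the best is 12 at A. Subgame-perfect outcome: (A, c1) with payoffs (12, 12).
Under simultaneous play:
Player 1's best replies: c1→A; c2→B; c3→A.
Player II's best replies: A→c1; B→c1; C→c2; D→c1.
Only (A, c1) has each player best-responding; Nash payoffs (12, 12).
Player II earns 12 sequentially versus 12 at the Nash outcome: unchanged.

unchanged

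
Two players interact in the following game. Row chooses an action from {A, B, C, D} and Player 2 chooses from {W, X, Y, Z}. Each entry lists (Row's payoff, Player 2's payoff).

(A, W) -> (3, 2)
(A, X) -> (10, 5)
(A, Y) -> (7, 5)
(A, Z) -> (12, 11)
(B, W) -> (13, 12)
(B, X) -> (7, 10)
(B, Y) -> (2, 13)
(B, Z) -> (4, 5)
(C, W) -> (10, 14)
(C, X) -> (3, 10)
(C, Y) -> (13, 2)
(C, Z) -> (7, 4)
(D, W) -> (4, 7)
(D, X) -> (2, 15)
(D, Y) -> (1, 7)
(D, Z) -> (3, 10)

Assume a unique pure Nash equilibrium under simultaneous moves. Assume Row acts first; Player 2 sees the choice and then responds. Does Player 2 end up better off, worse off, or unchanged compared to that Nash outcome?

Work backward from Player 2's decision.
- A → Player 2 plays Z (best of 2, 5, 5, 11); Row gets 12.
- B → Player 2 plays Y (best of 12, 10, 13, 5); Row gets 2.
- C → Player 2 plays W (best of 14, 10, 2, 4); Row gets 10.
- D → Player 2 plays X (best of 7, 15, 7, 10); Row gets 2.
Maximizing over 12, 2, 10, 2, Row chooses A. Subgame-perfect outcome: (A, Z) with payoffs (12, 11).
Under simultaneous play:
Row's best replies: W→B; X→A; Y→C; Z→A.
Player 2's best replies: A→Z; B→Y; C→W; D→X.
The unique mutual best reply is (A, Z), giving (12, 11).
Player 2 earns 11 sequentially versus 11 at the Nash outcome: unchanged.

unchanged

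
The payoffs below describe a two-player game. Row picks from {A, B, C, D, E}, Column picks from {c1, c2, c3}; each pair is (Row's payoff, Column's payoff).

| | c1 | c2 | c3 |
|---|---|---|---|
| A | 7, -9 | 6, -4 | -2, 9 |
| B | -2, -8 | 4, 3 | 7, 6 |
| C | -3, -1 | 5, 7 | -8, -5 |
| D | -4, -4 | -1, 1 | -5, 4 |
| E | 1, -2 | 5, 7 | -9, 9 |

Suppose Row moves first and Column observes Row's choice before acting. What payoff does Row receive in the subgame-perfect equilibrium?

Solve by backward induction (Row leads).
- A: BR = c3, leader payoff -2.
- B: BR = c3, leader payoff 7.
- C: BR = c2, leader payoff 5.
- D: BR = c3, leader payoff -5.
- E: BR = c3, leader payoff -9.
Among -2, 7, 5, -5, -9, the best is 7 at B. Subgame-perfect outcome: (B, c3) with payoffs (7, 6).

7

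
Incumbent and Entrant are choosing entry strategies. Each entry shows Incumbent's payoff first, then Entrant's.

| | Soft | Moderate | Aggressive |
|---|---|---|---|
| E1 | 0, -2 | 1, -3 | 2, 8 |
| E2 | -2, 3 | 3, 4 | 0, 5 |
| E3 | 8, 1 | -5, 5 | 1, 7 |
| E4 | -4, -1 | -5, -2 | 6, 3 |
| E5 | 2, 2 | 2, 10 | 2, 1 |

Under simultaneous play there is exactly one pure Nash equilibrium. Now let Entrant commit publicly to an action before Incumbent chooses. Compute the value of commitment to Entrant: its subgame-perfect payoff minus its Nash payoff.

1

Incumbent best-responds to each possible Entrant move:
- Soft → Incumbent plays E3 (best of 0, -2, 8, -4, 2); Entrant gets 1.
- Moderate → Incumbent plays E2 (best of 1, 3, -5, -5, 2); Entrant gets 4.
- Aggressive → Incumbent plays E4 (best of 2, 0, 1, 6, 2); Entrant gets 3.
Entrant's induced payoffs are 1, 4, 3, so Entrant commits to Moderate. Subgame-perfect outcome: (E2, Moderate) with payoffs (3, 4).
Under simultaneous play:
Incumbent's best replies: Soft→E3; Moderate→E2; Aggressive→E4.
Entrant's best replies: E1→Aggressive; E2→Aggressive; E3→Aggressive; E4→Aggressive; E5→Moderate.
The unique mutual best reply is (E4, Aggressive), giving (6, 3).
Entrant's commitment gain: 4 − 3 = 1.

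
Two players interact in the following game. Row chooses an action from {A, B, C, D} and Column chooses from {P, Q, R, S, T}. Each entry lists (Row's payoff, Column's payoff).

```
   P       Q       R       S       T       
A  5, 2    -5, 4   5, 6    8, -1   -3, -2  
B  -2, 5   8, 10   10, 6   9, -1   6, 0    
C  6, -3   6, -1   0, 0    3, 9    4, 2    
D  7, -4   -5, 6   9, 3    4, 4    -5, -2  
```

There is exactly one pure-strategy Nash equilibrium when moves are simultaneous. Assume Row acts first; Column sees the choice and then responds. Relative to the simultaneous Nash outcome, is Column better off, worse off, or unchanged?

unchanged

Column best-responds to each possible Row move:
- A: BR = R, leader payoff 5.
- B: BR = Q, leader payoff 8.
- C: BR = S, leader payoff 3.
- D: BR = Q, leader payoff -5.
Maximizing over 5, 8, 3, -5, Row chooses B. Subgame-perfect outcome: (B, Q) with payoffs (8, 10).
Now find the simultaneous Nash equilibrium.
Row's best replies: P→D; Q→B; R→B; S→B; T→B.
Column's best replies: A→R; B→Q; C→S; D→Q.
The unique mutual best reply is (B, Q), giving (8, 10).
Column earns 10 sequentially versus 10 at the Nash outcome: unchanged.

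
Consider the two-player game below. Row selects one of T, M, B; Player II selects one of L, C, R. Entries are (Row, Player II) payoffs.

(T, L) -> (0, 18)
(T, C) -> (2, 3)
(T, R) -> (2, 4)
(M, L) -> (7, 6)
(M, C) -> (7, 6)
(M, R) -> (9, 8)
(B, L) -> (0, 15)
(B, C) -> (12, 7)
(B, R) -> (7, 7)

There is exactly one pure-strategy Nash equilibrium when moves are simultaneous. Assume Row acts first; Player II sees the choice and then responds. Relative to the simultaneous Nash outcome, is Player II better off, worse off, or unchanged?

unchanged

Player II best-responds to each possible Row move:
- T → Player II plays L (best of 18, 3, 4); Row gets 0.
- M → Player II plays R (best of 6, 6, 8); Row gets 9.
- B → Player II plays L (best of 15, 7, 7); Row gets 0.
Maximizing over 0, 9, 0, Row chooses M. Subgame-perfect outcome: (M, R) with payoffs (9, 8).
Under simultaneous play:
Row's best replies: L→M; C→B; R→M.
Player II's best replies: T→L; M→R; B→L.
Only (M, R) has each player best-responding; Nash payoffs (9, 8).
Player II earns 8 sequentially versus 8 at the Nash outcome: unchanged.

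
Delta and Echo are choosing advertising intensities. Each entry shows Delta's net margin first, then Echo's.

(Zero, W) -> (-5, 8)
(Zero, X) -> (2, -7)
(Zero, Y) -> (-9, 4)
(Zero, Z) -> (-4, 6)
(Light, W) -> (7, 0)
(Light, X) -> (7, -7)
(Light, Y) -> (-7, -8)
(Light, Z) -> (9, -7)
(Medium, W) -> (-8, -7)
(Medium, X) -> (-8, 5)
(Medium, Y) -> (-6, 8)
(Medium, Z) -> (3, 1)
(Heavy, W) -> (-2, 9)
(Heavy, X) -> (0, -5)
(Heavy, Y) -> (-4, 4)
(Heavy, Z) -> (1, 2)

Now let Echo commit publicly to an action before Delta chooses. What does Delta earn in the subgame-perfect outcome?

-4

Delta best-responds to each possible Echo move:
- W → Delta plays Light (best of -5, 7, -8, -2); Echo gets 0.
- X → Delta plays Light (best of 2, 7, -8, 0); Echo gets -7.
- Y → Delta plays Heavy (best of -9, -7, -6, -4); Echo gets 4.
- Z → Delta plays Light (best of -4, 9, 3, 1); Echo gets -7.
Maximizing over 0, -7, 4, -7, Echo chooses Y. Subgame-perfect outcome: (Heavy, Y) with payoffs (-4, 4).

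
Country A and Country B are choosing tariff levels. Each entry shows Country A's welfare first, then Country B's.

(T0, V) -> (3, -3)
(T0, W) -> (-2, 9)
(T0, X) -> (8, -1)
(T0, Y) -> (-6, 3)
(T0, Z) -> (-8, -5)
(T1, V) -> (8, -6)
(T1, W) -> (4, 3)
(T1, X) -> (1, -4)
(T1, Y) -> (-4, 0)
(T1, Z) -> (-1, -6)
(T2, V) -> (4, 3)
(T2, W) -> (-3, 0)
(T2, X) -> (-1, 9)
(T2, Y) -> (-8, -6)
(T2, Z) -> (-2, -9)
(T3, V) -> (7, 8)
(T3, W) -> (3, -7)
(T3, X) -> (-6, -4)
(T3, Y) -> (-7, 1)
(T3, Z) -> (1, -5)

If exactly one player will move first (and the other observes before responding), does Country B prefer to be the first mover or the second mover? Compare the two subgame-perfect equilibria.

second

If Country A leads: Country B's best replies are T0→W, T1→W, T2→X, T3→V; Country A's induced payoffs -2, 4, -1, 7; outcome (T3, V), payoffs (7, 8).
If Country B leads: Country A's best replies are V→T1, W→T1, X→T0, Y→T1, Z→T3; Country B's induced payoffs -6, 3, -1, 0, -5; outcome (T1, W), payoffs (4, 3).
Country B gets 3 moving first and 8 moving second, so Country B prefers to move second.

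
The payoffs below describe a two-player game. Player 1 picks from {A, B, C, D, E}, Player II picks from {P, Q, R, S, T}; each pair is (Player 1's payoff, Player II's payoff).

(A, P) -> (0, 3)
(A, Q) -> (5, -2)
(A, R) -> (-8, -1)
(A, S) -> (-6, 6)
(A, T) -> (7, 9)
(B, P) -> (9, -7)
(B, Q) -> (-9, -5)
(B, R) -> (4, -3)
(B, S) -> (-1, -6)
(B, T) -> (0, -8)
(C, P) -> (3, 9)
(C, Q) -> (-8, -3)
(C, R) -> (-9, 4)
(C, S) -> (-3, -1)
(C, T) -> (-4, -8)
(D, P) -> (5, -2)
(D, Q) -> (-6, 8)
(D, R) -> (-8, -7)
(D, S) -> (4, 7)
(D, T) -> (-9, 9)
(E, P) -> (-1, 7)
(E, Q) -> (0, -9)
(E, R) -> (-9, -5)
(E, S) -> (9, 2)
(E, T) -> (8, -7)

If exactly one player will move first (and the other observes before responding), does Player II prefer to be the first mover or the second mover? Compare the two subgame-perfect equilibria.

If Player 1 leads: Player II's best replies are A→T, B→R, C→P, D→T, E→P; Player 1's induced payoffs 7, 4, 3, -9, -1; outcome (A, T), payoffs (7, 9).
If Player II leads: Player 1's best replies are P→B, Q→A, R→B, S→E, T→E; Player II's induced payoffs -7, -2, -3, 2, -7; outcome (E, S), payoffs (9, 2).
Player II gets 2 moving first and 9 moving second, so Player II prefers to move second.

second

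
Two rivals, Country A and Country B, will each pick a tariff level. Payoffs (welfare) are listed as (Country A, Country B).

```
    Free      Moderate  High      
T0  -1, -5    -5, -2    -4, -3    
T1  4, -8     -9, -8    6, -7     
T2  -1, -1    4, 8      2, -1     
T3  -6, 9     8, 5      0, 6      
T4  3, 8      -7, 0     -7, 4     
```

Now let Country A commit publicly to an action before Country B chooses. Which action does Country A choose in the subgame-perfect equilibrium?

T1

Country B best-responds to each possible Country A move:
- T0: BR = Moderate, leader payoff -5.
- T1: BR = High, leader payoff 6.
- T2: BR = Moderate, leader payoff 4.
- T3: BR = Free, leader payoff -6.
- T4: BR = Free, leader payoff 3.
Maximizing over -5, 6, 4, -6, 3, Country A chooses T1. Subgame-perfect outcome: (T1, High) with payoffs (6, -7).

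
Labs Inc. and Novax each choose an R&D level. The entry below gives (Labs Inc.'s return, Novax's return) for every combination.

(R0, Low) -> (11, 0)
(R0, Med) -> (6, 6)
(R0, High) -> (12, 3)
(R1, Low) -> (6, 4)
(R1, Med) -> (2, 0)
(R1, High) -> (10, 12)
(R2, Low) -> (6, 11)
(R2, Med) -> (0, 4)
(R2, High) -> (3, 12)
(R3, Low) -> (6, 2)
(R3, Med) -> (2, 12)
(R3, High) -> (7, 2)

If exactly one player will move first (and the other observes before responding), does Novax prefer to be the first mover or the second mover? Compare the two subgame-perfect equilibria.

If Labs Inc. leads: Novax's best replies are R0→Med, R1→High, R2→High, R3→Med; Labs Inc.'s induced payoffs 6, 10, 3, 2; outcome (R1, High), payoffs (10, 12).
If Novax leads: Labs Inc.'s best replies are Low→R0, Med→R0, High→R0; Novax's induced payoffs 0, 6, 3; outcome (R0, Med), payoffs (6, 6).
Novax gets 6 moving first and 12 moving second, so Novax prefers to move second.

second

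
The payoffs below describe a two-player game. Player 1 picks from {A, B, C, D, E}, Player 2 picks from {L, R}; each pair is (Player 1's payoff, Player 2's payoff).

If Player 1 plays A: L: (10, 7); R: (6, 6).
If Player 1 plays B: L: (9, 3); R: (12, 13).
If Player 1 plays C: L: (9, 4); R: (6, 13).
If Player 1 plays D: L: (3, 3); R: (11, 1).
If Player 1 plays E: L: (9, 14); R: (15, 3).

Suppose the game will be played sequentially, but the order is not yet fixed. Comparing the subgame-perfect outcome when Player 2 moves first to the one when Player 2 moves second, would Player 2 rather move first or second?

second

If Player 1 leads: Player 2's best replies are A→L, B→R, C→R, D→L, E→L; Player 1's induced payoffs 10, 12, 6, 3, 9; outcome (B, R), payoffs (12, 13).
If Player 2 leads: Player 1's best replies are L→A, R→E; Player 2's induced payoffs 7, 3; outcome (A, L), payoffs (10, 7).
Player 2 gets 7 moving first and 13 moving second, so Player 2 prefers to move second.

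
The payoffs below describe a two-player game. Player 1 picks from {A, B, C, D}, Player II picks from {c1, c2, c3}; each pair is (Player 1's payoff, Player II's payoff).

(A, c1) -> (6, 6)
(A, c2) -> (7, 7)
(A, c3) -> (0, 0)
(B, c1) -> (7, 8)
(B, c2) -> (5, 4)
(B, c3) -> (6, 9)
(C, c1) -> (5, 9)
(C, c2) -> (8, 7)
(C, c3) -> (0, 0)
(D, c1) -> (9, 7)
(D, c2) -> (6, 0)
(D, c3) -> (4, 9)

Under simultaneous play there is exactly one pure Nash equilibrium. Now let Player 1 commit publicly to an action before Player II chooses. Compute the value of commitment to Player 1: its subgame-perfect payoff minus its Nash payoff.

Backward induction with Player 1 moving first.
- A: Player II compares 6, 7, 0 and picks c2; Player 1 would get 7.
- B: Player II compares 8, 4, 9 and picks c3; Player 1 would get 6.
- C: Player II compares 9, 7, 0 and picks c1; Player 1 would get 5.
- D: Player II compares 7, 0, 9 and picks c3; Player 1 would get 4.
Maximizing over 7, 6, 5, 4, Player 1 chooses A. Subgame-perfect outcome: (A, c2) with payoffs (7, 7).
For the simultaneous game, intersect best replies.
Player 1's best replies: c1→D; c2→C; c3→B.
Player II's best replies: A→c2; B→c3; C→c1; D→c3.
The unique mutual best reply is (B, c3), giving (6, 9).
Player 1's commitment gain: 7 − 6 = 1.

1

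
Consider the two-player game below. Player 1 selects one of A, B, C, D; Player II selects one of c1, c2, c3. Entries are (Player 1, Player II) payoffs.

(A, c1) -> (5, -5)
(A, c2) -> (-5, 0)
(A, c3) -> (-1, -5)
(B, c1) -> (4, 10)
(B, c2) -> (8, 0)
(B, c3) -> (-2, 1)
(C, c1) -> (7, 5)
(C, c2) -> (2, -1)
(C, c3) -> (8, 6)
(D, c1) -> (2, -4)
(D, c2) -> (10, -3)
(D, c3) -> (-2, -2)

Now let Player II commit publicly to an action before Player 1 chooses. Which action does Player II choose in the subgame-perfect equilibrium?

c3

Solve by backward induction (Player II leads).
- c1: BR = C, leader payoff 5.
- c2: BR = D, leader payoff -3.
- c3: BR = C, leader payoff 6.
Maximizing over 5, -3, 6, Player II chooses c3. Subgame-perfect outcome: (C, c3) with payoffs (8, 6).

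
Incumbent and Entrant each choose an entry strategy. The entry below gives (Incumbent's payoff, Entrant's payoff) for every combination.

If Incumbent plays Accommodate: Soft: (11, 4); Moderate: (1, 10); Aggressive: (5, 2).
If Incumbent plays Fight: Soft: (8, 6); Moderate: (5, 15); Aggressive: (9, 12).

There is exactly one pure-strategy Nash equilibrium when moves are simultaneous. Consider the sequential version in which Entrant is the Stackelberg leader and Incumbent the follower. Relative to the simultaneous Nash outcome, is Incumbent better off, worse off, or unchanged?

Work backward from Incumbent's decision.
- Soft: BR = Accommodate, leader payoff 4.
- Moderate: BR = Fight, leader payoff 15.
- Aggressive: BR = Fight, leader payoff 12.
Maximizing over 4, 15, 12, Entrant chooses Moderate. Subgame-perfect outcome: (Fight, Moderate) with payoffs (5, 15).
For the simultaneous game, intersect best replies.
Incumbent's best replies: Soft→Accommodate; Moderate→Fight; Aggressive→Fight.
Entrant's best replies: Accommodate→Moderate; Fight→Moderate.
Only (Fight, Moderate) has each player best-responding; Nash payoffs (5, 15).
Incumbent earns 5 sequentially versus 5 at the Nash outcome: unchanged.

unchanged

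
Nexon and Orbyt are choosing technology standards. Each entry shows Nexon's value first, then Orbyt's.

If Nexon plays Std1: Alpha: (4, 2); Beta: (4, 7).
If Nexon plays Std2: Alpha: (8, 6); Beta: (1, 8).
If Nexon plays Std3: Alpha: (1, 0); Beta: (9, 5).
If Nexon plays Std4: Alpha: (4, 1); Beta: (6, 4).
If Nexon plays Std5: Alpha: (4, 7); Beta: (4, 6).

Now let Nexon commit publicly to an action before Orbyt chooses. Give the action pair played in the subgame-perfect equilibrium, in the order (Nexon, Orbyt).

Solve by backward induction (Nexon leads).
- Std1 → Orbyt plays Beta (best of 2, 7); Nexon gets 4.
- Std2 → Orbyt plays Beta (best of 6, 8); Nexon gets 1.
- Std3 → Orbyt plays Beta (best of 0, 5); Nexon gets 9.
- Std4 → Orbyt plays Beta (best of 1, 4); Nexon gets 6.
- Std5 → Orbyt plays Alpha (best of 7, 6); Nexon gets 4.
Nexon's induced payoffs are 4, 1, 9, 6, 4, so Nexon commits to Std3. Subgame-perfect outcome: (Std3, Beta) with payoffs (9, 5).

(Std3, Beta)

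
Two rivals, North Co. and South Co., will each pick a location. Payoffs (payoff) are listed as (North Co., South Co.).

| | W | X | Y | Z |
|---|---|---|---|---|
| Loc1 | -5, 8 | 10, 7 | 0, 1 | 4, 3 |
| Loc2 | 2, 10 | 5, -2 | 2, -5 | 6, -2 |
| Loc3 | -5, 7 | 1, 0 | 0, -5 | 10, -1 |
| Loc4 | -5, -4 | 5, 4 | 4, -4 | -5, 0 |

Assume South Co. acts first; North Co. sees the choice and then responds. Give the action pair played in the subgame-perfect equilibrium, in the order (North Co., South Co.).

(Loc2, W)

Backward induction with South Co. moving first.
- W → North Co. plays Loc2 (best of -5, 2, -5, -5); South Co. gets 10.
- X → North Co. plays Loc1 (best of 10, 5, 1, 5); South Co. gets 7.
- Y → North Co. plays Loc4 (best of 0, 2, 0, 4); South Co. gets -4.
- Z → North Co. plays Loc3 (best of 4, 6, 10, -5); South Co. gets -1.
South Co.'s induced payoffs are 10, 7, -4, -1, so South Co. commits to W. Subgame-perfect outcome: (Loc2, W) with payoffs (2, 10).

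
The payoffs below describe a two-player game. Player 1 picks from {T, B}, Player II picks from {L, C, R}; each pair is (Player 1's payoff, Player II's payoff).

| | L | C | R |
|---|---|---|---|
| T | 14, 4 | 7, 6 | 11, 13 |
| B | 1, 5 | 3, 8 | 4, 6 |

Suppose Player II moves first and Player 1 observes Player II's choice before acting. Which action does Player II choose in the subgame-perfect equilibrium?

Backward induction with Player II moving first.
- L: BR = T, leader payoff 4.
- C: BR = T, leader payoff 6.
- R: BR = T, leader payoff 13.
Player II's induced payoffs are 4, 6, 13, so Player II commits to R. Subgame-perfect outcome: (T, R) with payoffs (11, 13).

R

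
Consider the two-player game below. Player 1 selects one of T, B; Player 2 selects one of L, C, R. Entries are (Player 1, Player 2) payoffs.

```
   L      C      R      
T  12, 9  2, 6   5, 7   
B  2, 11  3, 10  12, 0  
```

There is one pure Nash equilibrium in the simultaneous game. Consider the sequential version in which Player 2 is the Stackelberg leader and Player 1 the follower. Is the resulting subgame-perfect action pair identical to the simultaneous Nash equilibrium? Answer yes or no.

no

Backward induction with Player 2 moving first.
- L: Player 1 compares 12, 2 and picks T; Player 2 would get 9.
- C: Player 1 compares 2, 3 and picks B; Player 2 would get 10.
- R: Player 1 compares 5, 12 and picks B; Player 2 would get 0.
Among 9, 10, 0, the best is 10 at C. Subgame-perfect outcome: (B, C) with payoffs (3, 10).
Now find the simultaneous Nash equilibrium.
Player 1's best replies: L→T; C→B; R→B.
Player 2's best replies: T→L; B→L.
The unique mutual best reply is (T, L), giving (12, 9).
Sequential outcome (B, C) differs from the Nash profile (T, L).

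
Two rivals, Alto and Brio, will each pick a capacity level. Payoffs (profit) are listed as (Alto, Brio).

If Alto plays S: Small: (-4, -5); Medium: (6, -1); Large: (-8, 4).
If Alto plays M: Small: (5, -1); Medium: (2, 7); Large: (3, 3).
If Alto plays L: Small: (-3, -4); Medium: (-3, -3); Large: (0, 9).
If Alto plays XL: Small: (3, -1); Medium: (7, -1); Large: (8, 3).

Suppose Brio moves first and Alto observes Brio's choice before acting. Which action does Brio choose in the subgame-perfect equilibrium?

Large

Alto best-responds to each possible Brio move:
- Small: BR = M, leader payoff -1.
- Medium: BR = XL, leader payoff -1.
- Large: BR = XL, leader payoff 3.
Brio's induced payoffs are -1, -1, 3, so Brio commits to Large. Subgame-perfect outcome: (XL, Large) with payoffs (8, 3).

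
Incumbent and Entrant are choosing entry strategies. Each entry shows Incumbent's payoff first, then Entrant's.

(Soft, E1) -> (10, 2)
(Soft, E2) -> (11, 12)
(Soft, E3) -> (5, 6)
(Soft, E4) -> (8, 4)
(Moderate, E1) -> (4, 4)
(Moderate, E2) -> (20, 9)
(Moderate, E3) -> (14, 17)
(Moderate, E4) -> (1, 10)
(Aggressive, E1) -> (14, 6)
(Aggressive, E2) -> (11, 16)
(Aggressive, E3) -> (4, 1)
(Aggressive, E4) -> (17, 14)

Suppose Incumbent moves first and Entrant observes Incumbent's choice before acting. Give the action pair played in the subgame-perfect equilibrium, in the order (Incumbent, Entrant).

Entrant best-responds to each possible Incumbent move:
- Soft: Entrant compares 2, 12, 6, 4 and picks E2; Incumbent would get 11.
- Moderate: Entrant compares 4, 9, 17, 10 and picks E3; Incumbent would get 14.
- Aggressive: Entrant compares 6, 16, 1, 14 and picks E2; Incumbent would get 11.
Maximizing over 11, 14, 11, Incumbent chooses Moderate. Subgame-perfect outcome: (Moderate, E3) with payoffs (14, 17).

(Moderate, E3)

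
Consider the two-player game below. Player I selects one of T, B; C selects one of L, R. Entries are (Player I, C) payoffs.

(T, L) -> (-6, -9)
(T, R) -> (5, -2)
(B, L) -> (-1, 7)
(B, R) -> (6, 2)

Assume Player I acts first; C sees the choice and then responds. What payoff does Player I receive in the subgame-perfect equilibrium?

C best-responds to each possible Player I move:
- T: BR = R, leader payoff 5.
- B: BR = L, leader payoff -1.
Maximizing over 5, -1, Player I chooses T. Subgame-perfect outcome: (T, R) with payoffs (5, -2).

5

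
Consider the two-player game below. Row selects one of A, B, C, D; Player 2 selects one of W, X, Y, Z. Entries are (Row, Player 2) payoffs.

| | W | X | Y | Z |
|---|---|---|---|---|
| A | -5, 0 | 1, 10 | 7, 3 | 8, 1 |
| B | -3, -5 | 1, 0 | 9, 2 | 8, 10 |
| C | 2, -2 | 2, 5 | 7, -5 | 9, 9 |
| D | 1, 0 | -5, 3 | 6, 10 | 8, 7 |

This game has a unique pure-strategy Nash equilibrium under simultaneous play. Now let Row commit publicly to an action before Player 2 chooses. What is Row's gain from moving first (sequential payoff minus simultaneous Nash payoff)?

0

Work backward from Player 2's decision.
- A → Player 2 plays X (best of 0, 10, 3, 1); Row gets 1.
- B → Player 2 plays Z (best of -5, 0, 2, 10); Row gets 8.
- C → Player 2 plays Z (best of -2, 5, -5, 9); Row gets 9.
- D → Player 2 plays Y (best of 0, 3, 10, 7); Row gets 6.
Maximizing over 1, 8, 9, 6, Row chooses C. Subgame-perfect outcome: (C, Z) with payoffs (9, 9).
For the simultaneous game, intersect best replies.
Row's best replies: W→C; X→C; Y→B; Z→C.
Player 2's best replies: A→X; B→Z; C→Z; D→Y.
The unique mutual best reply is (C, Z), giving (9, 9).
Row's commitment gain: 9 − 9 = 0.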